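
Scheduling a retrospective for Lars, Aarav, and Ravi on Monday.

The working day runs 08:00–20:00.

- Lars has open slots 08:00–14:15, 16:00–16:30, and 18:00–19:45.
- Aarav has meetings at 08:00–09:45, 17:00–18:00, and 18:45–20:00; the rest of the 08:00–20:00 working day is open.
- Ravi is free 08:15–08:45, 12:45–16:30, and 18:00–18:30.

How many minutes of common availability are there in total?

Aarav free within 08:00–20:00: 09:45–17:00, 18:00–18:45.
Lars ∩ Aarav: 09:45–14:15, 16:00–16:30, 18:00–18:45.
Lars ∩ Aarav ∩ Ravi: 12:45–14:15, 16:00–16:30, 18:00–18:30.
Total common minutes: 90 + 30 + 30 = 150.

150 minutes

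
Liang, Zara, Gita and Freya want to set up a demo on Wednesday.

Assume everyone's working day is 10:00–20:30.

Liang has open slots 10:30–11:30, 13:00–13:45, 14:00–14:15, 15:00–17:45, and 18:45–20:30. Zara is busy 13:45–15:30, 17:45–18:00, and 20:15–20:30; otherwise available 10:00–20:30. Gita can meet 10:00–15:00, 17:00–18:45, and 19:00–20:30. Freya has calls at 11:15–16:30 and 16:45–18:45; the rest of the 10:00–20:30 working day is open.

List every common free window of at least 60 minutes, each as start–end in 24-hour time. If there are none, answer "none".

19:00–20:15

Zara free within 10:00–20:30: 10:00–13:45, 15:30–17:45, 18:00–20:15.
Freya free within 10:00–20:30: 10:00–11:15, 16:30–16:45, 18:45–20:30.
Liang ∩ Zara: 10:30–11:30, 13:00–13:45, 15:30–17:45, 18:45–20:15.
Liang ∩ Zara ∩ Gita: 10:30–11:30, 13:00–13:45, 17:00–17:45, 19:00–20:15.
Liang ∩ Zara ∩ Gita ∩ Freya: 10:30–11:15, 19:00–20:15.
Windows ≥ 60 min: 19:00–20:15.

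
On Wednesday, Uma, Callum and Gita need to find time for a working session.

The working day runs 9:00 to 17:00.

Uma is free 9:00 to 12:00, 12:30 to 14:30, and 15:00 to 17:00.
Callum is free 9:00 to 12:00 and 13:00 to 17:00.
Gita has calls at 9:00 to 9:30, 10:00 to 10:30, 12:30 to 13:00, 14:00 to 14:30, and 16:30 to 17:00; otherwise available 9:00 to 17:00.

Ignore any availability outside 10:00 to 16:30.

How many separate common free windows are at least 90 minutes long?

Gita free within 09:00–17:00: 09:30–10:00, 10:30–12:30, 13:00–14:00, 14:30–16:30.
Uma ∩ Callum: 09:00–12:00, 13:00–14:30, 15:00–17:00.
Uma ∩ Callum ∩ Gita: 09:30–10:00, 10:30–12:00, 13:00–14:00, 15:00–16:30.
Restricted to 10:00–16:30: 10:30–12:00, 13:00–14:00, 15:00–16:30.
Windows ≥ 90 min: 10:30–12:00, 15:00–16:30.
That's 2 windows.

2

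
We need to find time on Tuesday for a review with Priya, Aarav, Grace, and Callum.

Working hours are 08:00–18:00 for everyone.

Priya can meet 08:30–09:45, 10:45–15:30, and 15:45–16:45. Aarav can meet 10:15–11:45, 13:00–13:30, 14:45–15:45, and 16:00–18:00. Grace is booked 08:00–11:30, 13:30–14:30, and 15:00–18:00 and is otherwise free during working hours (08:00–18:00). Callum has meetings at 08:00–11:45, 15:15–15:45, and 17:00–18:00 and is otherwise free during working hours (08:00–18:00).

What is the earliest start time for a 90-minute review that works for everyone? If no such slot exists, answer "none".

none

Grace free within 08:00–18:00: 11:30–13:30, 14:30–15:00.
Callum free within 08:00–18:00: 11:45–15:15, 15:45–17:00.
Priya ∩ Aarav: 10:45–11:45, 13:00–13:30, 14:45–15:30, 16:00–16:45.
Priya ∩ Aarav ∩ Grace: 11:30–11:45, 13:00–13:30, 14:45–15:00.
Priya ∩ Aarav ∩ Grace ∩ Callum: 13:00–13:30, 14:45–15:00.
Windows ≥ 90 min: (none).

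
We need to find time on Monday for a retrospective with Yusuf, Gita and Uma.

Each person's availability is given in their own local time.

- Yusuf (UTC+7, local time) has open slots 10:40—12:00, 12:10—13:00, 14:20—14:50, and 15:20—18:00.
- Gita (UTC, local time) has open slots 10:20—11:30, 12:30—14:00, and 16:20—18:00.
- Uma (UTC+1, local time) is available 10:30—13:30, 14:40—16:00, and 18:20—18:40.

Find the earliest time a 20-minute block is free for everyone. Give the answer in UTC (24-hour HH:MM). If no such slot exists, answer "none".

10:20

Yusuf → UTC: 03:40–05:00, 05:10–06:00, 07:20–07:50, 08:20–11:00.
Gita → UTC: 10:20–11:30, 12:30–14:00, 16:20–18:00.
Uma → UTC: 09:30–12:30, 13:40–15:00, 17:20–17:40.
Yusuf ∩ Gita: 10:20–11:00.
Yusuf ∩ Gita ∩ Uma: 10:20–11:00.
Windows ≥ 20 min: 10:20–11:00.
Earliest such window starts at 10:20.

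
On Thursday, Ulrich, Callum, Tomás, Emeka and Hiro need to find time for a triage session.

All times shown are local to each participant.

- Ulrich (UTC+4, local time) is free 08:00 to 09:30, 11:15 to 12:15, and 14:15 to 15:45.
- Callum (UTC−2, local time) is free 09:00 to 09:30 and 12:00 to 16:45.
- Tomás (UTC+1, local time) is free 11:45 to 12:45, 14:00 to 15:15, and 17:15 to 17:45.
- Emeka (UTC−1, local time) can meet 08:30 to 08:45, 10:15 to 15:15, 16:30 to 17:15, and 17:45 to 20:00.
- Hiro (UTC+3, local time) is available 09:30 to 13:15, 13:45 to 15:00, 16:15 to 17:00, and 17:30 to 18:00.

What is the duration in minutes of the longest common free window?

Ulrich → UTC: 04:00–05:30, 07:15–08:15, 10:15–11:45.
Callum → UTC: 11:00–11:30, 14:00–18:45.
Tomás → UTC: 10:45–11:45, 13:00–14:15, 16:15–16:45.
Emeka → UTC: 09:30–09:45, 11:15–16:15, 17:30–18:15, 18:45–21:00.
Hiro → UTC: 06:30–10:15, 10:45–12:00, 13:15–14:00, 14:30–15:00.
Ulrich ∩ Callum: 11:00–11:30.
Ulrich ∩ Callum ∩ Tomás: 11:00–11:30.
Ulrich ∩ Callum ∩ Tomás ∩ Emeka: 11:15–11:30.
Ulrich ∩ Callum ∩ Tomás ∩ Emeka ∩ Hiro: 11:15–11:30.
Single common window of 15 minutes.

15 minutes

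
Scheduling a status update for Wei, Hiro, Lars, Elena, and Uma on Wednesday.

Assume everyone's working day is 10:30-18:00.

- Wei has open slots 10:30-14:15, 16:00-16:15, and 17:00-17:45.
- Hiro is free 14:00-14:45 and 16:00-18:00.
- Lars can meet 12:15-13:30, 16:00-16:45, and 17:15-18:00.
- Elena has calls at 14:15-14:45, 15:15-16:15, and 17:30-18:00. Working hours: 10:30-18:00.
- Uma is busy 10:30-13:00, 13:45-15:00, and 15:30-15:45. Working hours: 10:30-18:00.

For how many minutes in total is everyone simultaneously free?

Elena free within 10:30–18:00: 10:30–14:15, 14:45–15:15, 16:15–17:30.
Uma free within 10:30–18:00: 13:00–13:45, 15:00–15:30, 15:45–18:00.
Wei ∩ Hiro: 14:00–14:15, 16:00–16:15, 17:00–17:45.
Wei ∩ Hiro ∩ Lars: 16:00–16:15, 17:15–17:45.
Wei ∩ Hiro ∩ Lars ∩ Elena: 17:15–17:30.
Wei ∩ Hiro ∩ Lars ∩ Elena ∩ Uma: 17:15–17:30.
Total common minutes: 15.

15 minutes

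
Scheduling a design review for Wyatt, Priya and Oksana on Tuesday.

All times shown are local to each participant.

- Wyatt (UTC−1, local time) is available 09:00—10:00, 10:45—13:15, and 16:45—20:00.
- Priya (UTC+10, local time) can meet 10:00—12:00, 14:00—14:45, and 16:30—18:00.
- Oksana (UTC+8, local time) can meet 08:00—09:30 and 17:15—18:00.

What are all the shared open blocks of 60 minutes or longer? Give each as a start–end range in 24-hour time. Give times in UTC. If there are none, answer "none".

Wyatt → UTC: 10:00–11:00, 11:45–14:15, 17:45–21:00.
Priya → UTC: 00:00–02:00, 04:00–04:45, 06:30–08:00.
Oksana → UTC: 00:00–01:30, 09:15–10:00.
Wyatt ∩ Priya: (none).
Wyatt ∩ Priya ∩ Oksana: (none).
Windows ≥ 60 min: (none).

none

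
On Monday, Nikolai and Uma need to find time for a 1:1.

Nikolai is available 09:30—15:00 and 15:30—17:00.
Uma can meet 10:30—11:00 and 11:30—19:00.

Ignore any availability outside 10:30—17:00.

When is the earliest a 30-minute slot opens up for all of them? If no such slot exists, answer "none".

Nikolai ∩ Uma: 10:30–11:00, 11:30–15:00, 15:30–17:00.
Restricted to 10:30–17:00: 10:30–11:00, 11:30–15:00, 15:30–17:00.
Windows ≥ 30 min: 10:30–11:00, 11:30–15:00, 15:30–17:00.
Earliest such window starts at 10:30.

10:30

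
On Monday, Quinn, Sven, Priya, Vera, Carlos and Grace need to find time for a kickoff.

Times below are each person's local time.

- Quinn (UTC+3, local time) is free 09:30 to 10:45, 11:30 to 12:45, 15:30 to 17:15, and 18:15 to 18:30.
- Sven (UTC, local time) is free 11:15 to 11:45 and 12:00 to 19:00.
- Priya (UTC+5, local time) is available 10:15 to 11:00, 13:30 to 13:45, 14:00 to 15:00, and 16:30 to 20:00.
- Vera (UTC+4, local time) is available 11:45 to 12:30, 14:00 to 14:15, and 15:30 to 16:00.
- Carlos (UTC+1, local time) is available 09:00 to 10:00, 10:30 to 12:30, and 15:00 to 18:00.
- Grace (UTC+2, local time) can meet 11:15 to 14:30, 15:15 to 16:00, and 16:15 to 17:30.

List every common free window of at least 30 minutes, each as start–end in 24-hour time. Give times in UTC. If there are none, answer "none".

Quinn → UTC: 06:30–07:45, 08:30–09:45, 12:30–14:15, 15:15–15:30.
Sven → UTC: 11:15–11:45, 12:00–19:00.
Priya → UTC: 05:15–06:00, 08:30–08:45, 09:00–10:00, 11:30–15:00.
Vera → UTC: 07:45–08:30, 10:00–10:15, 11:30–12:00.
Carlos → UTC: 08:00–09:00, 09:30–11:30, 14:00–17:00.
Grace → UTC: 09:15–12:30, 13:15–14:00, 14:15–15:30.
Quinn ∩ Sven: 12:30–14:15, 15:15–15:30.
Quinn ∩ Sven ∩ Priya: 12:30–14:15.
Quinn ∩ Sven ∩ Priya ∩ Vera: (none).
Quinn ∩ Sven ∩ Priya ∩ Vera ∩ Carlos: (none).
Quinn ∩ Sven ∩ Priya ∩ Vera ∩ Carlos ∩ Grace: (none).
Windows ≥ 30 min: (none).

none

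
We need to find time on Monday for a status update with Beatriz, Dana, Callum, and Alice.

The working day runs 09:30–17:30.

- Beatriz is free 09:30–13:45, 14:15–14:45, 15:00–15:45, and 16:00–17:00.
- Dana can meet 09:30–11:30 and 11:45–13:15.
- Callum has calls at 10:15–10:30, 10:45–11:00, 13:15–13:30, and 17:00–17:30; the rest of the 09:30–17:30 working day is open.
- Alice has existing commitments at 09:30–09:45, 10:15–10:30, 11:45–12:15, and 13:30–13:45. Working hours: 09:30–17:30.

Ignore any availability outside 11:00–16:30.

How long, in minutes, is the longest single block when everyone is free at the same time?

60 minutes

Callum free within 09:30–17:30: 09:30–10:15, 10:30–10:45, 11:00–13:15, 13:30–17:00.
Alice free within 09:30–17:30: 09:45–10:15, 10:30–11:45, 12:15–13:30, 13:45–17:30.
Beatriz ∩ Dana: 09:30–11:30, 11:45–13:15.
Beatriz ∩ Dana ∩ Callum: 09:30–10:15, 10:30–10:45, 11:00–11:30, 11:45–13:15.
Beatriz ∩ Dana ∩ Callum ∩ Alice: 09:45–10:15, 10:30–10:45, 11:00–11:30, 12:15–13:15.
Restricted to 11:00–16:30: 11:00–11:30, 12:15–13:15.
Common window lengths: 30, 60 min; longest is 60.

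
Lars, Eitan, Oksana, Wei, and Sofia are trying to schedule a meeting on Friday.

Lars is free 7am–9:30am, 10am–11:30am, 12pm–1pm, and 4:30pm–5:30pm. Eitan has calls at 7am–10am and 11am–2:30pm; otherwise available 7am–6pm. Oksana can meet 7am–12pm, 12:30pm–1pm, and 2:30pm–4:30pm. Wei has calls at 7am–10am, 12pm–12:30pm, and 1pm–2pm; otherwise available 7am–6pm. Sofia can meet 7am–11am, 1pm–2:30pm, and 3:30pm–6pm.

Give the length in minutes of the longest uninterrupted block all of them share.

60 minutes

Eitan free within 07:00–18:00: 10:00–11:00, 14:30–18:00.
Wei free within 07:00–18:00: 10:00–12:00, 12:30–13:00, 14:00–18:00.
Lars ∩ Eitan: 10:00–11:00, 16:30–17:30.
Lars ∩ Eitan ∩ Oksana: 10:00–11:00.
Lars ∩ Eitan ∩ Oksana ∩ Wei: 10:00–11:00.
Lars ∩ Eitan ∩ Oksana ∩ Wei ∩ Sofia: 10:00–11:00.
Single common window of 60 minutes.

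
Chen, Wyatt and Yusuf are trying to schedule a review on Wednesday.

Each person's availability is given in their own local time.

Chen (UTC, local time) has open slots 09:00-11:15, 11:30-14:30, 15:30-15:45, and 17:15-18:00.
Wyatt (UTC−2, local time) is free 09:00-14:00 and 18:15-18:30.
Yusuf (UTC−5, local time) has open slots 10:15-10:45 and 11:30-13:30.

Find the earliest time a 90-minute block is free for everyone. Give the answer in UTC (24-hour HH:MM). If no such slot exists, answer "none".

none

Chen → UTC: 09:00–11:15, 11:30–14:30, 15:30–15:45, 17:15–18:00.
Wyatt → UTC: 11:00–16:00, 20:15–20:30.
Yusuf → UTC: 15:15–15:45, 16:30–18:30.
Chen ∩ Wyatt: 11:00–11:15, 11:30–14:30, 15:30–15:45.
Chen ∩ Wyatt ∩ Yusuf: 15:30–15:45.
Windows ≥ 90 min: (none).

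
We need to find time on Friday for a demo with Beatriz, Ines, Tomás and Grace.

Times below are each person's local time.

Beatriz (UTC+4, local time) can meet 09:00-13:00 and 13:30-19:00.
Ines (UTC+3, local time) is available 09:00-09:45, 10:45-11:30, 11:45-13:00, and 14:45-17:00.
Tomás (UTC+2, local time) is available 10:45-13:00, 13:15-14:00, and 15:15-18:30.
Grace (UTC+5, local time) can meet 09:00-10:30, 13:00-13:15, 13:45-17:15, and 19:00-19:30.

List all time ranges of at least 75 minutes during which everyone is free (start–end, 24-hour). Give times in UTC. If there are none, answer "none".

none

Beatriz → UTC: 05:00–09:00, 09:30–15:00.
Ines → UTC: 06:00–06:45, 07:45–08:30, 08:45–10:00, 11:45–14:00.
Tomás → UTC: 08:45–11:00, 11:15–12:00, 13:15–16:30.
Grace → UTC: 04:00–05:30, 08:00–08:15, 08:45–12:15, 14:00–14:30.
Beatriz ∩ Ines: 06:00–06:45, 07:45–08:30, 08:45–09:00, 09:30–10:00, 11:45–14:00.
Beatriz ∩ Ines ∩ Tomás: 08:45–09:00, 09:30–10:00, 11:45–12:00, 13:15–14:00.
Beatriz ∩ Ines ∩ Tomás ∩ Grace: 08:45–09:00, 09:30–10:00, 11:45–12:00.
Windows ≥ 75 min: (none).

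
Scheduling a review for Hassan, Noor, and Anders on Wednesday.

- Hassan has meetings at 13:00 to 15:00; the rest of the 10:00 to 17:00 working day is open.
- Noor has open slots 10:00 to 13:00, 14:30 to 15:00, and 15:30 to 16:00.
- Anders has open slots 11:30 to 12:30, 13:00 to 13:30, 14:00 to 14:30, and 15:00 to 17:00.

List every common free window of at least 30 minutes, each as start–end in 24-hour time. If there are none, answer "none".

11:30–12:30, 15:30–16:00

Hassan free within 10:00–17:00: 10:00–13:00, 15:00–17:00.
Hassan ∩ Noor: 10:00–13:00, 15:30–16:00.
Hassan ∩ Noor ∩ Anders: 11:30–12:30, 15:30–16:00.
Windows ≥ 30 min: 11:30–12:30, 15:30–16:00.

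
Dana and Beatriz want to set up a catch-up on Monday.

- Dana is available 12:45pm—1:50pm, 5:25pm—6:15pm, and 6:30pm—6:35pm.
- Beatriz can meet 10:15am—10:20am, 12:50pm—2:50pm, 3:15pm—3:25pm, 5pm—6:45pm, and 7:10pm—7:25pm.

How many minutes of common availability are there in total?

Dana ∩ Beatriz: 12:50–13:50, 17:25–18:15, 18:30–18:35.
Total common minutes: 60 + 50 + 5 = 115.

115 minutes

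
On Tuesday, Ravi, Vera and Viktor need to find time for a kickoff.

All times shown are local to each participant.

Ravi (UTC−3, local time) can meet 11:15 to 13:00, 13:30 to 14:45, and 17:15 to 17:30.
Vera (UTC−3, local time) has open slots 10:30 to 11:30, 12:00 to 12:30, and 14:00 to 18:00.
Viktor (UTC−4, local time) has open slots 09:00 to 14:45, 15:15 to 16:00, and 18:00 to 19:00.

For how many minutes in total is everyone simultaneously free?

90 minutes

Ravi → UTC: 14:15–16:00, 16:30–17:45, 20:15–20:30.
Vera → UTC: 13:30–14:30, 15:00–15:30, 17:00–21:00.
Viktor → UTC: 13:00–18:45, 19:15–20:00, 22:00–23:00.
Ravi ∩ Vera: 14:15–14:30, 15:00–15:30, 17:00–17:45, 20:15–20:30.
Ravi ∩ Vera ∩ Viktor: 14:15–14:30, 15:00–15:30, 17:00–17:45.
Total common minutes: 15 + 30 + 45 = 90.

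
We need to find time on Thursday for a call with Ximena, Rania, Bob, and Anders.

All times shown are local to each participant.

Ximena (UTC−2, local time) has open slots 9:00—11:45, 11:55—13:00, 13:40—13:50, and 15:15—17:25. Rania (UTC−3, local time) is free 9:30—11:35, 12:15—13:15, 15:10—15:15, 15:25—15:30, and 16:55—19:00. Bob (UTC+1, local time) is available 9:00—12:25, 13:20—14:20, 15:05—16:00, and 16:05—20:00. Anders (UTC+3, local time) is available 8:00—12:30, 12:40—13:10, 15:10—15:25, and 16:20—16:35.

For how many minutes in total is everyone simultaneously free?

0 minutes

Ximena → UTC: 11:00–13:45, 13:55–15:00, 15:40–15:50, 17:15–19:25.
Rania → UTC: 12:30–14:35, 15:15–16:15, 18:10–18:15, 18:25–18:30, 19:55–22:00.
Bob → UTC: 08:00–11:25, 12:20–13:20, 14:05–15:00, 15:05–19:00.
Anders → UTC: 05:00–09:30, 09:40–10:10, 12:10–12:25, 13:20–13:35.
Ximena ∩ Rania: 12:30–13:45, 13:55–14:35, 15:40–15:50, 18:10–18:15, 18:25–18:30.
Ximena ∩ Rania ∩ Bob: 12:30–13:20, 14:05–14:35, 15:40–15:50, 18:10–18:15, 18:25–18:30.
Ximena ∩ Rania ∩ Bob ∩ Anders: (none).
Total common minutes: 0.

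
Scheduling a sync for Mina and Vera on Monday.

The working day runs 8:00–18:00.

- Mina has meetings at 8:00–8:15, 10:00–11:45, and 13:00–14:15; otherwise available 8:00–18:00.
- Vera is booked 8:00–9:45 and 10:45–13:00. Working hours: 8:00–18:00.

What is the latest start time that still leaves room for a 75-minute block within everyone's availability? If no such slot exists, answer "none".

16:45

Mina free within 08:00–18:00: 08:15–10:00, 11:45–13:00, 14:15–18:00.
Vera free within 08:00–18:00: 09:45–10:45, 13:00–18:00.
Mina ∩ Vera: 09:45–10:00, 14:15–18:00.
Windows ≥ 75 min: 14:15–18:00.
Latest start in the last window 14:15–18:00 is 18:00 − 75 min = 16:45.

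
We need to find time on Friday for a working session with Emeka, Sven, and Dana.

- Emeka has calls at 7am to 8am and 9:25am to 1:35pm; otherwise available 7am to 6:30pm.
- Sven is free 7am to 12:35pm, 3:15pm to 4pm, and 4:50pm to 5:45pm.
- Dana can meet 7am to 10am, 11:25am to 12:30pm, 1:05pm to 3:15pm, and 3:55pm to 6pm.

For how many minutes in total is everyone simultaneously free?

145 minutes

Emeka free within 07:00–18:30: 08:00–09:25, 13:35–18:30.
Emeka ∩ Sven: 08:00–09:25, 15:15–16:00, 16:50–17:45.
Emeka ∩ Sven ∩ Dana: 08:00–09:25, 15:55–16:00, 16:50–17:45.
Total common minutes: 85 + 5 + 55 = 145.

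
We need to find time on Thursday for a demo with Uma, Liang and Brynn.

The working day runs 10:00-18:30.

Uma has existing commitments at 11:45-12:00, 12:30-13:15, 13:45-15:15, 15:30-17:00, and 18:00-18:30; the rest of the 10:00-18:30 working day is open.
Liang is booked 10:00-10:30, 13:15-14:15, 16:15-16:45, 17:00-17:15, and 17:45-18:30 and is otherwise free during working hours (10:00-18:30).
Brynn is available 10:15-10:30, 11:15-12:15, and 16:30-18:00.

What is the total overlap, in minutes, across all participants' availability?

75 minutes

Uma free within 10:00–18:30: 10:00–11:45, 12:00–12:30, 13:15–13:45, 15:15–15:30, 17:00–18:00.
Liang free within 10:00–18:30: 10:30–13:15, 14:15–16:15, 16:45–17:00, 17:15–17:45.
Uma ∩ Liang: 10:30–11:45, 12:00–12:30, 15:15–15:30, 17:15–17:45.
Uma ∩ Liang ∩ Brynn: 11:15–11:45, 12:00–12:15, 17:15–17:45.
Total common minutes: 30 + 15 + 30 = 75.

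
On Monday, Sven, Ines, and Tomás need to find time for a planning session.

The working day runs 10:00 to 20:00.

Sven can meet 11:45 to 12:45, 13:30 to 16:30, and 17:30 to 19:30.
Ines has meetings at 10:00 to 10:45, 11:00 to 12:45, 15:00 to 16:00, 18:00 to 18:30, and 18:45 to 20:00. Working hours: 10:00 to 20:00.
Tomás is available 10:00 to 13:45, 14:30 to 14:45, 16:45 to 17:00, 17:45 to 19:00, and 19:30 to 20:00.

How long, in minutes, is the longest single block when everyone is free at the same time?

15 minutes

Ines free within 10:00–20:00: 10:45–11:00, 12:45–15:00, 16:00–18:00, 18:30–18:45.
Sven ∩ Ines: 13:30–15:00, 16:00–16:30, 17:30–18:00, 18:30–18:45.
Sven ∩ Ines ∩ Tomás: 13:30–13:45, 14:30–14:45, 17:45–18:00, 18:30–18:45.
Common window lengths: 15, 15, 15, 15 min; longest is 15.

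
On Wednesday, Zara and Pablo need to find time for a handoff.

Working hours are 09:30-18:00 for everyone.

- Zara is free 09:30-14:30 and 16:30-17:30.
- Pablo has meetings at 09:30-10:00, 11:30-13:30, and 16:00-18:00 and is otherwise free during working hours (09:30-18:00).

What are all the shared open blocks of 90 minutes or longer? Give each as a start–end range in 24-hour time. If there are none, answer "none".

Pablo free within 09:30–18:00: 10:00–11:30, 13:30–16:00.
Zara ∩ Pablo: 10:00–11:30, 13:30–14:30.
Windows ≥ 90 min: 10:00–11:30.

10:00–11:30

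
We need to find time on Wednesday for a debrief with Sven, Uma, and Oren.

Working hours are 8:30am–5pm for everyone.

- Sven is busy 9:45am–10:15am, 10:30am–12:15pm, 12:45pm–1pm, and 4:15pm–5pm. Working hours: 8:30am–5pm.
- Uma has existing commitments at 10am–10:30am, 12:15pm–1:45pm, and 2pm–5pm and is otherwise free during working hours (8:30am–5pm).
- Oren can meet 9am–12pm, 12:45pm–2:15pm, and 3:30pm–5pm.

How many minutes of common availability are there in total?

Sven free within 08:30–17:00: 08:30–09:45, 10:15–10:30, 12:15–12:45, 13:00–16:15.
Uma free within 08:30–17:00: 08:30–10:00, 10:30–12:15, 13:45–14:00.
Sven ∩ Uma: 08:30–09:45, 13:45–14:00.
Sven ∩ Uma ∩ Oren: 09:00–09:45, 13:45–14:00.
Total common minutes: 45 + 15 = 60.

60 minutes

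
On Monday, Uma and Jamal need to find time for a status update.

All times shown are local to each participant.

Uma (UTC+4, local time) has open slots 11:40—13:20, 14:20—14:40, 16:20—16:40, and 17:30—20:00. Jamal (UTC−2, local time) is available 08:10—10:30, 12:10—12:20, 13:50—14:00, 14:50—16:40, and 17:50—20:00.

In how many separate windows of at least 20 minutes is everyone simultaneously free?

1

Uma → UTC: 07:40–09:20, 10:20–10:40, 12:20–12:40, 13:30–16:00.
Jamal → UTC: 10:10–12:30, 14:10–14:20, 15:50–16:00, 16:50–18:40, 19:50–22:00.
Uma ∩ Jamal: 10:20–10:40, 12:20–12:30, 14:10–14:20, 15:50–16:00.
Windows ≥ 20 min: 10:20–10:40.
That's 1 window.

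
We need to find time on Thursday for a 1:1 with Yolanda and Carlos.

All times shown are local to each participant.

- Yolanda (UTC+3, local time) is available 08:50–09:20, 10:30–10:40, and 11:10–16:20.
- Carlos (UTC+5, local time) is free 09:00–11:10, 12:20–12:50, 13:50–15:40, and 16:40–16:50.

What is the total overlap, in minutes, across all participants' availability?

Yolanda → UTC: 05:50–06:20, 07:30–07:40, 08:10–13:20.
Carlos → UTC: 04:00–06:10, 07:20–07:50, 08:50–10:40, 11:40–11:50.
Yolanda ∩ Carlos: 05:50–06:10, 07:30–07:40, 08:50–10:40, 11:40–11:50.
Total common minutes: 20 + 10 + 110 + 10 = 150.

150 minutes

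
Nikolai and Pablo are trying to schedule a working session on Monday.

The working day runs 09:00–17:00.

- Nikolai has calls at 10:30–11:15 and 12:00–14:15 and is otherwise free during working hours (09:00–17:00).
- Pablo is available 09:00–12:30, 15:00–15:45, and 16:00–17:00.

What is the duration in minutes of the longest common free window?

90 minutes

Nikolai free within 09:00–17:00: 09:00–10:30, 11:15–12:00, 14:15–17:00.
Nikolai ∩ Pablo: 09:00–10:30, 11:15–12:00, 15:00–15:45, 16:00–17:00.
Common window lengths: 90, 45, 45, 60 min; longest is 90.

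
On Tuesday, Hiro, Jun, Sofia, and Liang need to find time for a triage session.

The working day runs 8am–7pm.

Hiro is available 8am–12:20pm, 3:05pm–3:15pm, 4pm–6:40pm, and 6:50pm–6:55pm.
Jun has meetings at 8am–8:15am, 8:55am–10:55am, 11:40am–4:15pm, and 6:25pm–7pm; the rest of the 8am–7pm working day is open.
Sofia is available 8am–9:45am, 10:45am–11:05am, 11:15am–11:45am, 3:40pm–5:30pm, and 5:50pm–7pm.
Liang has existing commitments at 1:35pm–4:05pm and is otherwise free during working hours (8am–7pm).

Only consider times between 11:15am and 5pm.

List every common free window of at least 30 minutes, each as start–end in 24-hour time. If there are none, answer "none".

16:15–17:00

Jun free within 08:00–19:00: 08:15–08:55, 10:55–11:40, 16:15–18:25.
Liang free within 08:00–19:00: 08:00–13:35, 16:05–19:00.
Hiro ∩ Jun: 08:15–08:55, 10:55–11:40, 16:15–18:25.
Hiro ∩ Jun ∩ Sofia: 08:15–08:55, 10:55–11:05, 11:15–11:40, 16:15–17:30, 17:50–18:25.
Hiro ∩ Jun ∩ Sofia ∩ Liang: 08:15–08:55, 10:55–11:05, 11:15–11:40, 16:15–17:30, 17:50–18:25.
Restricted to 11:15–17:00: 11:15–11:40, 16:15–17:00.
Windows ≥ 30 min: 16:15–17:00.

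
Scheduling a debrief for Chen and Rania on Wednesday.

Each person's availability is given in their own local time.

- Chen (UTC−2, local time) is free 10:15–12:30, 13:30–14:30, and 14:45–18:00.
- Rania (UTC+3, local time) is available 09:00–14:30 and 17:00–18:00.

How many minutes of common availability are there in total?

30 minutes

Chen → UTC: 12:15–14:30, 15:30–16:30, 16:45–20:00.
Rania → UTC: 06:00–11:30, 14:00–15:00.
Chen ∩ Rania: 14:00–14:30.
Total common minutes: 30.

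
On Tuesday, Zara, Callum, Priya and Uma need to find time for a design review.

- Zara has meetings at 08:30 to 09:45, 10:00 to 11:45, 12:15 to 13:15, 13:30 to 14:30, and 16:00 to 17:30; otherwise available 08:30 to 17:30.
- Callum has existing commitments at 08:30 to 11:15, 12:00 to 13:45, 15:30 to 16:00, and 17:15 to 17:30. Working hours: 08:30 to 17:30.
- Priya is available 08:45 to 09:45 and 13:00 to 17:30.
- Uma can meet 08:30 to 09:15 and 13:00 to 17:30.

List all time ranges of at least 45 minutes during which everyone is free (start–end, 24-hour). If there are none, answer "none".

14:30–15:30

Zara free within 08:30–17:30: 09:45–10:00, 11:45–12:15, 13:15–13:30, 14:30–16:00.
Callum free within 08:30–17:30: 11:15–12:00, 13:45–15:30, 16:00–17:15.
Zara ∩ Callum: 11:45–12:00, 14:30–15:30.
Zara ∩ Callum ∩ Priya: 14:30–15:30.
Zara ∩ Callum ∩ Priya ∩ Uma: 14:30–15:30.
Windows ≥ 45 min: 14:30–15:30.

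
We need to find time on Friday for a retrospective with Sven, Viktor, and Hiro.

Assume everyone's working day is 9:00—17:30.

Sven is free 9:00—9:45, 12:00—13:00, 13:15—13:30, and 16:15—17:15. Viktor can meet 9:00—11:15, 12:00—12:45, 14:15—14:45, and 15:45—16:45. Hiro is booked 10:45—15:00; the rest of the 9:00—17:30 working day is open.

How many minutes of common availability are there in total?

Hiro free within 09:00–17:30: 09:00–10:45, 15:00–17:30.
Sven ∩ Viktor: 09:00–09:45, 12:00–12:45, 16:15–16:45.
Sven ∩ Viktor ∩ Hiro: 09:00–09:45, 16:15–16:45.
Total common minutes: 45 + 30 = 75.

75 minutes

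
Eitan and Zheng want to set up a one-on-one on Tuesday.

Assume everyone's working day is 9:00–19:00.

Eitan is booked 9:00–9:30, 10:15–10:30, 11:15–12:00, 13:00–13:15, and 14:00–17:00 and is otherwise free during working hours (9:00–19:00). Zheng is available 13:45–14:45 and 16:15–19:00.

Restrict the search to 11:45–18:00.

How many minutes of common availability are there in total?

75 minutes

Eitan free within 09:00–19:00: 09:30–10:15, 10:30–11:15, 12:00–13:00, 13:15–14:00, 17:00–19:00.
Eitan ∩ Zheng: 13:45–14:00, 17:00–19:00.
Restricted to 11:45–18:00: 13:45–14:00, 17:00–18:00.
Total common minutes: 15 + 60 = 75.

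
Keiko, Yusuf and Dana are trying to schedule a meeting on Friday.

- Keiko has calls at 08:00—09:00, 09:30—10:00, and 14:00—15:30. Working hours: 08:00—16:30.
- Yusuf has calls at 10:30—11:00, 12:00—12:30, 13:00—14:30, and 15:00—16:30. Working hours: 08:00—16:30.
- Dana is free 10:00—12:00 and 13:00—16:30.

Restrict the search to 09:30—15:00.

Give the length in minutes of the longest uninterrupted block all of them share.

60 minutes

Keiko free within 08:00–16:30: 09:00–09:30, 10:00–14:00, 15:30–16:30.
Yusuf free within 08:00–16:30: 08:00–10:30, 11:00–12:00, 12:30–13:00, 14:30–15:00.
Keiko ∩ Yusuf: 09:00–09:30, 10:00–10:30, 11:00–12:00, 12:30–13:00.
Keiko ∩ Yusuf ∩ Dana: 10:00–10:30, 11:00–12:00.
Restricted to 09:30–15:00: 10:00–10:30, 11:00–12:00.
Common window lengths: 30, 60 min; longest is 60.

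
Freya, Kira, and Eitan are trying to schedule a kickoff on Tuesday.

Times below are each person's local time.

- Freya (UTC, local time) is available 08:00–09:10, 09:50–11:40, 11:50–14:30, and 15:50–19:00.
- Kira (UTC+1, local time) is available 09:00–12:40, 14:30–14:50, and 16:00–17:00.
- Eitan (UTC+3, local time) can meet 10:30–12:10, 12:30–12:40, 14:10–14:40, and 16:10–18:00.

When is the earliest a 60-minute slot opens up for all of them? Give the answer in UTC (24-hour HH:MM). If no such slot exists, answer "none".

08:00

Freya → UTC: 08:00–09:10, 09:50–11:40, 11:50–14:30, 15:50–19:00.
Kira → UTC: 08:00–11:40, 13:30–13:50, 15:00–16:00.
Eitan → UTC: 07:30–09:10, 09:30–09:40, 11:10–11:40, 13:10–15:00.
Freya ∩ Kira: 08:00–09:10, 09:50–11:40, 13:30–13:50, 15:50–16:00.
Freya ∩ Kira ∩ Eitan: 08:00–09:10, 11:10–11:40, 13:30–13:50.
Windows ≥ 60 min: 08:00–09:10.
Earliest such window starts at 08:00.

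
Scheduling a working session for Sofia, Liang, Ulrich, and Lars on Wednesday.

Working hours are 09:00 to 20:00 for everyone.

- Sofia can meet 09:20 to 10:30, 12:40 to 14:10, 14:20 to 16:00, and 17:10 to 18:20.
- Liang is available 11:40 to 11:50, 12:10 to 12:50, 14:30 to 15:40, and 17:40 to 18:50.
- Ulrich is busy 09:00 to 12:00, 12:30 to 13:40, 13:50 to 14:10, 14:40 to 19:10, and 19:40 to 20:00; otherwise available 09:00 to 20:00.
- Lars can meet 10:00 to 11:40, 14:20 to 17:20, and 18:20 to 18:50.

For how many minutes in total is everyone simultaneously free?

Ulrich free within 09:00–20:00: 12:00–12:30, 13:40–13:50, 14:10–14:40, 19:10–19:40.
Sofia ∩ Liang: 12:40–12:50, 14:30–15:40, 17:40–18:20.
Sofia ∩ Liang ∩ Ulrich: 14:30–14:40.
Sofia ∩ Liang ∩ Ulrich ∩ Lars: 14:30–14:40.
Total common minutes: 10.

10 minutes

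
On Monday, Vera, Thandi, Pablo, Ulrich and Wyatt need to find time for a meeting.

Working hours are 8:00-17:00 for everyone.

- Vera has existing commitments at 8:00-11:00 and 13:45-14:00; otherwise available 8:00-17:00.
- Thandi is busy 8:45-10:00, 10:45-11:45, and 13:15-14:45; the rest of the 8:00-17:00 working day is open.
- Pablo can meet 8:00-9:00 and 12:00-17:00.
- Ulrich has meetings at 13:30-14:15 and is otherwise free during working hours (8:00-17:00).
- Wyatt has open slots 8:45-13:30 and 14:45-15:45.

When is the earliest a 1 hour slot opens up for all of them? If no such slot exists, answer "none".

12:00

Vera free within 08:00–17:00: 11:00–13:45, 14:00–17:00.
Thandi free within 08:00–17:00: 08:00–08:45, 10:00–10:45, 11:45–13:15, 14:45–17:00.
Ulrich free within 08:00–17:00: 08:00–13:30, 14:15–17:00.
Vera ∩ Thandi: 11:45–13:15, 14:45–17:00.
Vera ∩ Thandi ∩ Pablo: 12:00–13:15, 14:45–17:00.
Vera ∩ Thandi ∩ Pablo ∩ Ulrich: 12:00–13:15, 14:45–17:00.
Vera ∩ Thandi ∩ Pablo ∩ Ulrich ∩ Wyatt: 12:00–13:15, 14:45–15:45.
Windows ≥ 60 min: 12:00–13:15, 14:45–15:45.
Earliest such window starts at 12:00.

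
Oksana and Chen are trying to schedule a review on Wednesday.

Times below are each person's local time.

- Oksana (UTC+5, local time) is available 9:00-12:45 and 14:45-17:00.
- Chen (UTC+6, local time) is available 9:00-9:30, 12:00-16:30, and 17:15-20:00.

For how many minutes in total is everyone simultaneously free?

Oksana → UTC: 04:00–07:45, 09:45–12:00.
Chen → UTC: 03:00–03:30, 06:00–10:30, 11:15–14:00.
Oksana ∩ Chen: 06:00–07:45, 09:45–10:30, 11:15–12:00.
Total common minutes: 105 + 45 + 45 = 195.

195 minutes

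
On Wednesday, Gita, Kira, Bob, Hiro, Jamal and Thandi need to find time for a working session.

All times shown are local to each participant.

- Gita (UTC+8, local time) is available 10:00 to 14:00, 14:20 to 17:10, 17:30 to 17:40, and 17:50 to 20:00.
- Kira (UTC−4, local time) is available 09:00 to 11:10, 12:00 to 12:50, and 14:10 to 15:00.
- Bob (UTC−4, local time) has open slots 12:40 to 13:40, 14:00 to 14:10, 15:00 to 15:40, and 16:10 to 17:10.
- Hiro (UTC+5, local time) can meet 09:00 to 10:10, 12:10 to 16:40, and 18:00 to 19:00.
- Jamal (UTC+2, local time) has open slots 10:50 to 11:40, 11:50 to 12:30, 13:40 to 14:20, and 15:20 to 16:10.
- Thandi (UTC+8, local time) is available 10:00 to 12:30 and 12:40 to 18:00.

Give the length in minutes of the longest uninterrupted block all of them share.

Gita → UTC: 02:00–06:00, 06:20–09:10, 09:30–09:40, 09:50–12:00.
Kira → UTC: 13:00–15:10, 16:00–16:50, 18:10–19:00.
Bob → UTC: 16:40–17:40, 18:00–18:10, 19:00–19:40, 20:10–21:10.
Hiro → UTC: 04:00–05:10, 07:10–11:40, 13:00–14:00.
Jamal → UTC: 08:50–09:40, 09:50–10:30, 11:40–12:20, 13:20–14:10.
Thandi → UTC: 02:00–04:30, 04:40–10:00.
Gita ∩ Kira: (none).
Gita ∩ Kira ∩ Bob: (none).
Gita ∩ Kira ∩ Bob ∩ Hiro: (none).
Gita ∩ Kira ∩ Bob ∩ Hiro ∩ Jamal: (none).
Gita ∩ Kira ∩ Bob ∩ Hiro ∩ Jamal ∩ Thandi: (none).
No common window.

0 minutes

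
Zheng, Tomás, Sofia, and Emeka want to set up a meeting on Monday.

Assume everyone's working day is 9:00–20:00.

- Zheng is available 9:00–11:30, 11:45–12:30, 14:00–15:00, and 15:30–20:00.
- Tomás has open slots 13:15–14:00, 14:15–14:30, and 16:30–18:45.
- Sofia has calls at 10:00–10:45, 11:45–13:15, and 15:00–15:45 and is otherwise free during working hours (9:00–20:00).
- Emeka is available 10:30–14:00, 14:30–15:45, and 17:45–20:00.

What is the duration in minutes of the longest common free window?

Sofia free within 09:00–20:00: 09:00–10:00, 10:45–11:45, 13:15–15:00, 15:45–20:00.
Zheng ∩ Tomás: 14:15–14:30, 16:30–18:45.
Zheng ∩ Tomás ∩ Sofia: 14:15–14:30, 16:30–18:45.
Zheng ∩ Tomás ∩ Sofia ∩ Emeka: 17:45–18:45.
Single common window of 60 minutes.

60 minutes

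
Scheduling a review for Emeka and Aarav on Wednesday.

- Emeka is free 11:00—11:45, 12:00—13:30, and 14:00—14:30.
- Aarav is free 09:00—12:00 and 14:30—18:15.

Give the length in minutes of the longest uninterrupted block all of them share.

Emeka ∩ Aarav: 11:00–11:45.
Single common window of 45 minutes.

45 minutes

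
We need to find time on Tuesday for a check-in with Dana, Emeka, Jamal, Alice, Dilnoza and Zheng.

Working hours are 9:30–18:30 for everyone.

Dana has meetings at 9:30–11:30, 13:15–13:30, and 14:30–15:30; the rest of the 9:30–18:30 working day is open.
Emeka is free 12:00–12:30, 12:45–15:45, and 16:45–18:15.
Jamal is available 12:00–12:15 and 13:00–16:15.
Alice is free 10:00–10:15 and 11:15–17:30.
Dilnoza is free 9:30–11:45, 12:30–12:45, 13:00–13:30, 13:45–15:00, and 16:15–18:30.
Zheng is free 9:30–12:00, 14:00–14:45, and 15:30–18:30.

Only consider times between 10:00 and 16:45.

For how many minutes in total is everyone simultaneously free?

Dana free within 09:30–18:30: 11:30–13:15, 13:30–14:30, 15:30–18:30.
Dana ∩ Emeka: 12:00–12:30, 12:45–13:15, 13:30–14:30, 15:30–15:45, 16:45–18:15.
Dana ∩ Emeka ∩ Jamal: 12:00–12:15, 13:00–13:15, 13:30–14:30, 15:30–15:45.
Dana ∩ Emeka ∩ Jamal ∩ Alice: 12:00–12:15, 13:00–13:15, 13:30–14:30, 15:30–15:45.
Dana ∩ Emeka ∩ Jamal ∩ Alice ∩ Dilnoza: 13:00–13:15, 13:45–14:30.
Dana ∩ Emeka ∩ Jamal ∩ Alice ∩ Dilnoza ∩ Zheng: 14:00–14:30.
Restricted to 10:00–16:45: 14:00–14:30.
Total common minutes: 30.

30 minutes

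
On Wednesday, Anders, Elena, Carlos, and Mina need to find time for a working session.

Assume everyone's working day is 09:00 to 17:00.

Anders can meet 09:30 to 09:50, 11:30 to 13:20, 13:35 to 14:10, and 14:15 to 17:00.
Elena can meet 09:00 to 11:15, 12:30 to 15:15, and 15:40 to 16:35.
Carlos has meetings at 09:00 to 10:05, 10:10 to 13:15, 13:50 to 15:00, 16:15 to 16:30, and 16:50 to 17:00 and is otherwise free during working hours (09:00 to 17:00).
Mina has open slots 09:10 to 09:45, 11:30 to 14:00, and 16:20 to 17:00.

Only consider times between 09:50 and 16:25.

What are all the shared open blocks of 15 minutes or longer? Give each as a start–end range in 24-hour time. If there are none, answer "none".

13:35–13:50

Carlos free within 09:00–17:00: 10:05–10:10, 13:15–13:50, 15:00–16:15, 16:30–16:50.
Anders ∩ Elena: 09:30–09:50, 12:30–13:20, 13:35–14:10, 14:15–15:15, 15:40–16:35.
Anders ∩ Elena ∩ Carlos: 13:15–13:20, 13:35–13:50, 15:00–15:15, 15:40–16:15, 16:30–16:35.
Anders ∩ Elena ∩ Carlos ∩ Mina: 13:15–13:20, 13:35–13:50, 16:30–16:35.
Restricted to 09:50–16:25: 13:15–13:20, 13:35–13:50.
Windows ≥ 15 min: 13:35–13:50.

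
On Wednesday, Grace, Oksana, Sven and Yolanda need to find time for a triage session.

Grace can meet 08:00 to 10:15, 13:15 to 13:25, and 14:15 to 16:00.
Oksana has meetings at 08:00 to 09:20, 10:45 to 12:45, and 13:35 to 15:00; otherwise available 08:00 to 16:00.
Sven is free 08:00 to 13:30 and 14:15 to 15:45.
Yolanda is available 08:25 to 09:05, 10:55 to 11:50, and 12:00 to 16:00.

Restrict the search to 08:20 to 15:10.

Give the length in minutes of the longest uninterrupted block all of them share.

Oksana free within 08:00–16:00: 09:20–10:45, 12:45–13:35, 15:00–16:00.
Grace ∩ Oksana: 09:20–10:15, 13:15–13:25, 15:00–16:00.
Grace ∩ Oksana ∩ Sven: 09:20–10:15, 13:15–13:25, 15:00–15:45.
Grace ∩ Oksana ∩ Sven ∩ Yolanda: 13:15–13:25, 15:00–15:45.
Restricted to 08:20–15:10: 13:15–13:25, 15:00–15:10.
Common window lengths: 10, 10 min; longest is 10.

10 minutes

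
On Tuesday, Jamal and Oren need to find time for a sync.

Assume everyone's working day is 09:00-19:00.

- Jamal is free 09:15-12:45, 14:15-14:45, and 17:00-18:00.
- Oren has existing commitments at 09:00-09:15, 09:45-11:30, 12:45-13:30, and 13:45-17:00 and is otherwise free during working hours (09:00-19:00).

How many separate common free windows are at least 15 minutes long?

3

Oren free within 09:00–19:00: 09:15–09:45, 11:30–12:45, 13:30–13:45, 17:00–19:00.
Jamal ∩ Oren: 09:15–09:45, 11:30–12:45, 17:00–18:00.
Windows ≥ 15 min: 09:15–09:45, 11:30–12:45, 17:00–18:00.
That's 3 windows.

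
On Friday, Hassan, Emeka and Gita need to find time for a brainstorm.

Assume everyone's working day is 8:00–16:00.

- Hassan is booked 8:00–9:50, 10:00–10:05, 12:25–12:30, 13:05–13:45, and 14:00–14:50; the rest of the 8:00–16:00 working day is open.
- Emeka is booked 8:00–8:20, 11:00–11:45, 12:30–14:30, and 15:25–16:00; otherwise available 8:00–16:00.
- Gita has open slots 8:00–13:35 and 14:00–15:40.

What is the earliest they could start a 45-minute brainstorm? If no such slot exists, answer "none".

10:05

Hassan free within 08:00–16:00: 09:50–10:00, 10:05–12:25, 12:30–13:05, 13:45–14:00, 14:50–16:00.
Emeka free within 08:00–16:00: 08:20–11:00, 11:45–12:30, 14:30–15:25.
Hassan ∩ Emeka: 09:50–10:00, 10:05–11:00, 11:45–12:25, 14:50–15:25.
Hassan ∩ Emeka ∩ Gita: 09:50–10:00, 10:05–11:00, 11:45–12:25, 14:50–15:25.
Windows ≥ 45 min: 10:05–11:00.
Earliest such window starts at 10:05.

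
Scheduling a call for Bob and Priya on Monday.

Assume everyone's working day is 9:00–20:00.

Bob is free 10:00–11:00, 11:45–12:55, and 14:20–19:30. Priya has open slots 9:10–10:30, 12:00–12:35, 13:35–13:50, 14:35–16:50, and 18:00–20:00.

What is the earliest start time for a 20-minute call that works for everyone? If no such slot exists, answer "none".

Bob ∩ Priya: 10:00–10:30, 12:00–12:35, 14:35–16:50, 18:00–19:30.
Windows ≥ 20 min: 10:00–10:30, 12:00–12:35, 14:35–16:50, 18:00–19:30.
Earliest such window starts at 10:00.

10:00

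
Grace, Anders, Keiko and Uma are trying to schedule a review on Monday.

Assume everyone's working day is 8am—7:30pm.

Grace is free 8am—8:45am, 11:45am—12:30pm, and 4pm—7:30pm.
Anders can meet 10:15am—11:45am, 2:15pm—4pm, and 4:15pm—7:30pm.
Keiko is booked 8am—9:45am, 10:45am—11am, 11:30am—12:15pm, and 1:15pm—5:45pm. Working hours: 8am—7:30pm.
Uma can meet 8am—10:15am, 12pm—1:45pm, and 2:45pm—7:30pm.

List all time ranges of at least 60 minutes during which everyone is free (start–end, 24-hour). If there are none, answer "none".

Keiko free within 08:00–19:30: 09:45–10:45, 11:00–11:30, 12:15–13:15, 17:45–19:30.
Grace ∩ Anders: 16:15–19:30.
Grace ∩ Anders ∩ Keiko: 17:45–19:30.
Grace ∩ Anders ∩ Keiko ∩ Uma: 17:45–19:30.
Windows ≥ 60 min: 17:45–19:30.

17:45–19:30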